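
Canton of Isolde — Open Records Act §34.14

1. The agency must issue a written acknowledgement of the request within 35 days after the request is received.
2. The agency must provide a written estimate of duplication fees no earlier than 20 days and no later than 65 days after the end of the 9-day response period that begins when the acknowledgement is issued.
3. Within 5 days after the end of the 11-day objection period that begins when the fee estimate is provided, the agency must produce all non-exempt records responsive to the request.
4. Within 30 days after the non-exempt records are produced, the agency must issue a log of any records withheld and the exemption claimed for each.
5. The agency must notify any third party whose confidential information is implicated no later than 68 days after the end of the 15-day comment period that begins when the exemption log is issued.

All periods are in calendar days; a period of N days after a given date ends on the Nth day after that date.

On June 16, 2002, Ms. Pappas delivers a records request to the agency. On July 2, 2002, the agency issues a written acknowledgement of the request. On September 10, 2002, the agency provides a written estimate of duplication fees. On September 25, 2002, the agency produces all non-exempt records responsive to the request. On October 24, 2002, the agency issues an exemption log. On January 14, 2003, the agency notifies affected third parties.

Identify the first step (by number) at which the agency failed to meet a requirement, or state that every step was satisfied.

Step 1: 35 days after June 16, 2002 (when the request is received) is July 21, 2002; completed July 2, 2002, before the deadline.
Step 2: the window is 20–65 days after July 11, 2002 (end of the 9-day response period, which began when the acknowledgement is issued on July 2, 2002), so July 31, 2002 through September 14, 2002; done September 10, 2002, which is between those dates.
Step 3: 5 days after September 21, 2002 (end of the 11-day objection period, which began when the fee estimate is provided on September 10, 2002) is September 26, 2002; done September 25, 2002 — timely.
Step 4: 30 days after September 25, 2002 (when the non-exempt records are produced) is October 25, 2002; October 24, 2002 is within that limit.
Step 5: 68 days after November 8, 2002 (end of the 15-day comment period, which began when the exemption log is issued on October 24, 2002) is January 15, 2003; done January 14, 2003 — timely.

None — every step was satisfied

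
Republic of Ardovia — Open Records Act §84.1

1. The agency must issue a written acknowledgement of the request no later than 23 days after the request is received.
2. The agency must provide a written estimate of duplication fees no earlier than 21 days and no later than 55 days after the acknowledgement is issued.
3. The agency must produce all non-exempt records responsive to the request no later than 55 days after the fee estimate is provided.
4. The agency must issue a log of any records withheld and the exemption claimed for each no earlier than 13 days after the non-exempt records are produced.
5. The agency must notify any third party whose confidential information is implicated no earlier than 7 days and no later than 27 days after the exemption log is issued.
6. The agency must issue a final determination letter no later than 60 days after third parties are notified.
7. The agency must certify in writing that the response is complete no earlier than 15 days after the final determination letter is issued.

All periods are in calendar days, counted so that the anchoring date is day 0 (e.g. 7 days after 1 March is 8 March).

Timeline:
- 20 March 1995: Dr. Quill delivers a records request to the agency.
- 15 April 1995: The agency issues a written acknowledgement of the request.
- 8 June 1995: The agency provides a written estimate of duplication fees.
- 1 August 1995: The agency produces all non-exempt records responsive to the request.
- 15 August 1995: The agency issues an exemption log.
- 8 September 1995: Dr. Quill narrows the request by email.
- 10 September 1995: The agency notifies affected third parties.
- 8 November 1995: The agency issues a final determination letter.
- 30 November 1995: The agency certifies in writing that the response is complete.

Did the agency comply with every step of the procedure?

(1) due by 20 March 1995 + 23 days = 12 April 1995; not done until 15 April 1995, 3 days after the deadline.

No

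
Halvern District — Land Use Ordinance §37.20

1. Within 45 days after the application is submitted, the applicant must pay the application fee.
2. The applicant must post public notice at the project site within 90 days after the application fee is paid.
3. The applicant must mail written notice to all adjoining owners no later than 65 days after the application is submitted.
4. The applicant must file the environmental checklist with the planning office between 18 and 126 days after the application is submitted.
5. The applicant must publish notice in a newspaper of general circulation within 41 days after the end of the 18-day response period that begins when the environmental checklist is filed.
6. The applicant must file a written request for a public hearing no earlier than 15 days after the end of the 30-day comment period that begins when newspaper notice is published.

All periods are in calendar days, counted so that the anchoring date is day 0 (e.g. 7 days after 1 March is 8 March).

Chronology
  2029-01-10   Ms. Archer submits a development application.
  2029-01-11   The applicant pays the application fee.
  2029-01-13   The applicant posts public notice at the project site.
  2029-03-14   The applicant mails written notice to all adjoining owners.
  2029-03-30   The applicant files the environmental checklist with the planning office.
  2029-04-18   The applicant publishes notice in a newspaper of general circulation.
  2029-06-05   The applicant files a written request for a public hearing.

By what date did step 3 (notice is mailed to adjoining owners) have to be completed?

2029-03-16

Step 3 runs from 2029-01-10, when the application is submitted. 65 days after 2029-01-10 is 2029-03-16.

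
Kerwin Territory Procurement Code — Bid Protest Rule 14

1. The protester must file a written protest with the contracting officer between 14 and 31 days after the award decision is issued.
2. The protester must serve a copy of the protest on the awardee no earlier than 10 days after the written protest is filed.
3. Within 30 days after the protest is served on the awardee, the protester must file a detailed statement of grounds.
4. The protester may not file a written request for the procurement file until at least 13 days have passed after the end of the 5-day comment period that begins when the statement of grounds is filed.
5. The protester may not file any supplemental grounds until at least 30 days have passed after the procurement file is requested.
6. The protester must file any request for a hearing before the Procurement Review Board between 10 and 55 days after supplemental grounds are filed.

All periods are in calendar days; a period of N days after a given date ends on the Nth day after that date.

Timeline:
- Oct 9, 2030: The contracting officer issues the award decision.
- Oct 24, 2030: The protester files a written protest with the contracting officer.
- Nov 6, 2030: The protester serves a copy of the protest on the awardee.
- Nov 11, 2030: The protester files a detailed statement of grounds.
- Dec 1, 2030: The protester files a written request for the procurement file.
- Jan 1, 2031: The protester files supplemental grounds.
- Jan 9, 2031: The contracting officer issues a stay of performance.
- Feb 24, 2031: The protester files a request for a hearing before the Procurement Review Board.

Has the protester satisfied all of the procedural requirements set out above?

Step 1: the window is 14–31 days after Oct 9, 2030 (when the award decision is issued), so Oct 23, 2030 through Nov 9, 2030; done Oct 24, 2030, which is between those dates.
Step 2: the earliest permitted date is 10 days after Oct 24, 2030 (when the written protest is filed), i.e. Nov 3, 2030; Nov 6, 2030 is on or after that date.
Step 3: 30 days after Nov 6, 2030 (when the protest is served on the awardee) is Dec 6, 2030; Nov 11, 2030 is within that limit.
Step 4: the earliest permitted date is 13 days after Nov 16, 2030 (end of the 5-day comment period, which began when the statement of grounds is filed on Nov 11, 2030), i.e. Nov 29, 2030; Dec 1, 2030 is on or after that date.
Step 5: the earliest permitted date is 30 days after Dec 1, 2030 (when the procurement file is requested), i.e. Dec 31, 2030; done Jan 1, 2031, after the minimum wait.
Step 6: the window is 10–55 days after Jan 1, 2031 (when supplemental grounds are filed), so Jan 11, 2031 through Feb 25, 2031; Feb 24, 2031 falls inside that range.

Yes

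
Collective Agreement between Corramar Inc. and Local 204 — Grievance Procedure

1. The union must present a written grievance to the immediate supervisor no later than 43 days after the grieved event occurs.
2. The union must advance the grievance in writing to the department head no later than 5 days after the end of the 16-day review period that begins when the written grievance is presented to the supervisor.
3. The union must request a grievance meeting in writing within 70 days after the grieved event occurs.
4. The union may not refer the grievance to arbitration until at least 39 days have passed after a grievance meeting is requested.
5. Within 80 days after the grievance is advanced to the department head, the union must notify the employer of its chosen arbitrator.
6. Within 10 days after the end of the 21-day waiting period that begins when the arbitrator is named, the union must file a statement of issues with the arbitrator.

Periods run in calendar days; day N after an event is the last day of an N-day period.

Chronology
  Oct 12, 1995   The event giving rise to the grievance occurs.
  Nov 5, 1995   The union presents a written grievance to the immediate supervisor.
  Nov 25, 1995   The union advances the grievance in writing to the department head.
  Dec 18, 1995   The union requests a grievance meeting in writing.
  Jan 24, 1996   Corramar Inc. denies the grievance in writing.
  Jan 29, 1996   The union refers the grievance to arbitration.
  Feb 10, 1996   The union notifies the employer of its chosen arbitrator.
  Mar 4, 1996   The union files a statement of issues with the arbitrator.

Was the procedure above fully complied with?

Step 1: 43 days after Oct 12, 1995 (when the grieved event occurs) is Nov 24, 1995; completed Nov 5, 1995, before the deadline.
Step 2: 5 days after Nov 21, 1995 (end of the 16-day review period, which began when the written grievance is presented to the supervisor on Nov 5, 1995) is Nov 26, 1995; Nov 25, 1995 is within that limit.
Step 3: 70 days after Oct 12, 1995 (when the grieved event occurs) is Dec 21, 1995; done Dec 18, 1995 — timely.
Step 4: the earliest permitted date is 39 days after Dec 18, 1995 (when a grievance meeting is requested), i.e. Jan 26, 1996; done Jan 29, 1996 — permitted.
Step 5: 80 days after Nov 25, 1995 (when the grievance is advanced to the department head) is Feb 13, 1996; completed Feb 10, 1996, before the deadline.
Step 6: 10 days after Mar 2, 1996 (end of the 21-day waiting period, which began when the arbitrator is named on Feb 10, 1996) is Mar 12, 1996; Mar 4, 1996 is within that limit.

Yes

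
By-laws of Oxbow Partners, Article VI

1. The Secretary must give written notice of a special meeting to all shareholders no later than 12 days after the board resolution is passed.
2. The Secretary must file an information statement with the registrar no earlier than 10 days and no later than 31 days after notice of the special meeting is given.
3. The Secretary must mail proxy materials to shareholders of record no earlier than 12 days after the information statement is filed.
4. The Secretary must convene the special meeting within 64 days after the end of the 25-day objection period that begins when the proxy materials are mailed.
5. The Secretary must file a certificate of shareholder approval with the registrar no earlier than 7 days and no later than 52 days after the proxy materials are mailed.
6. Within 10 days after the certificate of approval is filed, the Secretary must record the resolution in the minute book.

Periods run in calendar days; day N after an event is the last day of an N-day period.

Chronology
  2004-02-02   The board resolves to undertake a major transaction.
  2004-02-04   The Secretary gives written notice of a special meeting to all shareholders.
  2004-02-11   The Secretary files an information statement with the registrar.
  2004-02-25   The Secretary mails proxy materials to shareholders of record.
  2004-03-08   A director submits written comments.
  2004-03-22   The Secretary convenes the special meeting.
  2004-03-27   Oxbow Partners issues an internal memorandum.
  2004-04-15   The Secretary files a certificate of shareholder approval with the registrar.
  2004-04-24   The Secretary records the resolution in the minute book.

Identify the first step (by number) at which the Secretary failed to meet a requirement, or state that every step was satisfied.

Step 2

Step 1: 12 days after 2004-02-02 (when the board resolution is passed) is 2004-02-14; done 2004-02-04 — timely.
Step 2: the window is 10–31 days after 2004-02-04 (when notice of the special meeting is given), so 2004-02-14 through 2004-03-06; done 2004-02-11 — 3 days before the window opened.
That is the first point of non-compliance.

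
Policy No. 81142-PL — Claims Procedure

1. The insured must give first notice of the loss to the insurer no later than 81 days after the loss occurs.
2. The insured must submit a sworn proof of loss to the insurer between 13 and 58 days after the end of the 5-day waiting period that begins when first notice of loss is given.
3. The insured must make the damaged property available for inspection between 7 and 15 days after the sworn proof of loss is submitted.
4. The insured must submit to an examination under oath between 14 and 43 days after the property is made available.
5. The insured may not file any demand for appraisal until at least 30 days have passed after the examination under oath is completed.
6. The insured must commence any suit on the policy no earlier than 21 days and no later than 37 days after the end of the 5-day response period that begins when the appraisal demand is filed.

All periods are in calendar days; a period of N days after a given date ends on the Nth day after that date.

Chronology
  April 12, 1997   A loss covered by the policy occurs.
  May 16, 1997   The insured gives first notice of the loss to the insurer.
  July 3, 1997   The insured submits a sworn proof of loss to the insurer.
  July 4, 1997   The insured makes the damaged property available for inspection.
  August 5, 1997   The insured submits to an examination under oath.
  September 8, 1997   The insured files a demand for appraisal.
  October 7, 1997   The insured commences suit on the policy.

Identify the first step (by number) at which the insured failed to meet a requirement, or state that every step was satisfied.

(1) due by April 12, 1997 + 81 days = July 2, 1997; completed May 16, 1997, before the deadline.
(2) the permitted window runs from May 21, 1997 + 13 = June 3, 1997 to May 21, 1997 + 58 = July 18, 1997; done July 3, 1997 — within the window.
(3) the permitted window runs from July 3, 1997 + 7 = July 10, 1997 to July 3, 1997 + 15 = July 18, 1997; July 4, 1997 is 6 days too early.
The procedure was therefore not followed at step 3.

Step 3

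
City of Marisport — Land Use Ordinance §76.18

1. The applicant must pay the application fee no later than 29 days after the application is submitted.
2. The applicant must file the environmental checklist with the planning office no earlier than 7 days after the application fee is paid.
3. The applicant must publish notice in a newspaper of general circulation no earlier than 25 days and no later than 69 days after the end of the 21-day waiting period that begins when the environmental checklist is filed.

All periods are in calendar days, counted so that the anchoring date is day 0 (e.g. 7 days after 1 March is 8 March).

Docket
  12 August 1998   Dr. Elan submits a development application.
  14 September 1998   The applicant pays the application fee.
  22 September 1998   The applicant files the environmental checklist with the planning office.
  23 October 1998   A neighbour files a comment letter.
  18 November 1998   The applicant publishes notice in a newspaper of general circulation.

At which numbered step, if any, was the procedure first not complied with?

Step 1 — counting 29 days from 12 August 1998 (when the application is submitted) gives a deadline of 10 September 1998; not done until 14 September 1998, 4 days after the deadline.

Step 1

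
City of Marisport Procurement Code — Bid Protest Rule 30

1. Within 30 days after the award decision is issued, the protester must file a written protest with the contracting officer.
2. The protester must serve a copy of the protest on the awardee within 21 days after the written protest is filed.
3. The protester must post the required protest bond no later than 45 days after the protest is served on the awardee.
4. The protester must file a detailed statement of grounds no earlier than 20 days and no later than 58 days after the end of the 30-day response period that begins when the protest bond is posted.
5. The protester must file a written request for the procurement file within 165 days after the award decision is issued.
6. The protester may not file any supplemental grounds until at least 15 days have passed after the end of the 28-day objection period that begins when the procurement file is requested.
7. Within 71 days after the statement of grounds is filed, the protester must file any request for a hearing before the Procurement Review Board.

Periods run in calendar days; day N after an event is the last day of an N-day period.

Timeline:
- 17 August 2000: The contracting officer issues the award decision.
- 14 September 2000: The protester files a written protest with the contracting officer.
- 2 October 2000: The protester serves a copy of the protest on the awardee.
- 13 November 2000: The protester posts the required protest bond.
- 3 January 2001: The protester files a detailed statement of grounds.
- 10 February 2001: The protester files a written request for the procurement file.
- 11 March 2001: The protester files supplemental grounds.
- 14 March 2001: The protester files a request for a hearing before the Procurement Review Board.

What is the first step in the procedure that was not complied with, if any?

Step 1 — counting 30 days from 17 August 2000 (when the award decision is issued) gives a deadline of 16 September 2000; 14 September 2000 is within that limit.
Step 2 — counting 21 days from 14 September 2000 (when the written protest is filed) gives a deadline of 5 October 2000; completed 2 October 2000, before the deadline.
Step 3 — counting 45 days from 2 October 2000 (when the protest is served on the awardee) gives a deadline of 16 November 2000; 13 November 2000 is within that limit.
Step 4 — 20 and 58 days from 13 December 2000 (end of the 30-day response period, which began when the protest bond is posted on 13 November 2000) are 2 January 2001 and 9 February 2001 respectively; done 3 January 2001, which is between those dates.
Step 5 — counting 165 days from 17 August 2000 (when the award decision is issued) gives a deadline of 29 January 2001; done 10 February 2001 — 12 days late.

Step 5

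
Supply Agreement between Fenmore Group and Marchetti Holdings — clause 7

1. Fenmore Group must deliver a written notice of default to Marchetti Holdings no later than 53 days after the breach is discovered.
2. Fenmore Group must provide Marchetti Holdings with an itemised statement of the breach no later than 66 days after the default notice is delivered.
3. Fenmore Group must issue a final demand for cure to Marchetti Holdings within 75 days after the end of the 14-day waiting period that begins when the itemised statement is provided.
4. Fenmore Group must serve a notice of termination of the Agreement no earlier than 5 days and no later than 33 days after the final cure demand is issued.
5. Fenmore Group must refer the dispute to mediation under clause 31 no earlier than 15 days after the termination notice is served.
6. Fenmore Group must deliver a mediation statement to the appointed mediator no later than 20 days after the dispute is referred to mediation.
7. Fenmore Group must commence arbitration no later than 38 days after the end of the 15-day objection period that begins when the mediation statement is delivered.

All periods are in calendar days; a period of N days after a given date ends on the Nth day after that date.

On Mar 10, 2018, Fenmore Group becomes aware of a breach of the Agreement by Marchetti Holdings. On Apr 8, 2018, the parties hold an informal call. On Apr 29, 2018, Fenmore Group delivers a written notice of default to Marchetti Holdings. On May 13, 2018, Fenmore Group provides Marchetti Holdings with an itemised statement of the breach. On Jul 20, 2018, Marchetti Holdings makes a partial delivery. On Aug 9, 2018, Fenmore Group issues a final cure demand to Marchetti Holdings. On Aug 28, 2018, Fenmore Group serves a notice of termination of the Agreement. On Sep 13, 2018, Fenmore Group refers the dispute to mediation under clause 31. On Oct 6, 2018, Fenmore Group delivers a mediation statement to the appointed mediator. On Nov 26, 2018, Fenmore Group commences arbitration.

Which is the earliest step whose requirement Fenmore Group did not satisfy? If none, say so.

Step 6

Step 1 — counting 53 days from Mar 10, 2018 (when the breach is discovered) gives a deadline of May 2, 2018; completed Apr 29, 2018, before the deadline.
Step 2 — counting 66 days from Apr 29, 2018 (when the default notice is delivered) gives a deadline of Jul 4, 2018; done May 13, 2018 — timely.
Step 3 — counting 75 days from May 27, 2018 (end of the 14-day waiting period, which began when the itemised statement is provided on May 13, 2018) gives a deadline of Aug 10, 2018; done Aug 9, 2018 — timely.
Step 4 — 5 and 33 days from Aug 9, 2018 (when the final cure demand is issued) are Aug 14, 2018 and Sep 11, 2018 respectively; Aug 28, 2018 falls inside that range.
Step 5 — must wait 15 days from Aug 28, 2018 (when the termination notice is served), so not before Sep 12, 2018; done Sep 13, 2018, after the minimum wait.
Step 6 — counting 20 days from Sep 13, 2018 (when the dispute is referred to mediation) gives a deadline of Oct 3, 2018; done Oct 6, 2018 — 3 days late.
No need to go further; step 6 was not satisfied.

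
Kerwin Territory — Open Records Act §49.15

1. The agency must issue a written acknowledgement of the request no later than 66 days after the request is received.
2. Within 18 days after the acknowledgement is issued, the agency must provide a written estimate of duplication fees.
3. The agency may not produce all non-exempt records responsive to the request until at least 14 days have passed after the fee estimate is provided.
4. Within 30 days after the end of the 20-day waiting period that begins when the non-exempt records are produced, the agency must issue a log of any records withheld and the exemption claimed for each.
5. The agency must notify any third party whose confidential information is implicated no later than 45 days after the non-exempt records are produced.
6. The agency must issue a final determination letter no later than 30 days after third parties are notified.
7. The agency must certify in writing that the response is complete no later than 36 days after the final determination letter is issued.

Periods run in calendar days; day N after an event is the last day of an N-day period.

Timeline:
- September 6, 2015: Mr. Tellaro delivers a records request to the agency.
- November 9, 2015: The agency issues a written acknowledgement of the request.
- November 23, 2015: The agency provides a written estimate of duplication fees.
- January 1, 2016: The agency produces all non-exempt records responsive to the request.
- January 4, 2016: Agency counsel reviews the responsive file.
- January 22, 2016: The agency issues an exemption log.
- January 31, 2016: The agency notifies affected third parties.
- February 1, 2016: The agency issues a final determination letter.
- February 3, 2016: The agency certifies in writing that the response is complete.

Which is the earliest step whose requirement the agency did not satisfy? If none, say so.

Step 1 — counting 66 days from September 6, 2015 (when the request is received) gives a deadline of November 11, 2015; November 9, 2015 is within that limit.
Step 2 — counting 18 days from November 9, 2015 (when the acknowledgement is issued) gives a deadline of November 27, 2015; done November 23, 2015 — timely.
Step 3 — must wait 14 days from November 23, 2015 (when the fee estimate is provided), so not before December 7, 2015; done January 1, 2016 — permitted.
Step 4 — counting 30 days from January 21, 2016 (end of the 20-day waiting period, which began when the non-exempt records are produced on January 1, 2016) gives a deadline of February 20, 2016; completed January 22, 2016, before the deadline.
Step 5 — counting 45 days from January 1, 2016 (when the non-exempt records are produced) gives a deadline of February 15, 2016; done January 31, 2016 — timely.
Step 6 — counting 30 days from January 31, 2016 (when third parties are notified) gives a deadline of March 1, 2016; February 1, 2016 is within that limit.
Step 7 — counting 36 days from February 1, 2016 (when the final determination letter is issued) gives a deadline of March 8, 2016; done February 3, 2016 — timely.

None — every step was satisfied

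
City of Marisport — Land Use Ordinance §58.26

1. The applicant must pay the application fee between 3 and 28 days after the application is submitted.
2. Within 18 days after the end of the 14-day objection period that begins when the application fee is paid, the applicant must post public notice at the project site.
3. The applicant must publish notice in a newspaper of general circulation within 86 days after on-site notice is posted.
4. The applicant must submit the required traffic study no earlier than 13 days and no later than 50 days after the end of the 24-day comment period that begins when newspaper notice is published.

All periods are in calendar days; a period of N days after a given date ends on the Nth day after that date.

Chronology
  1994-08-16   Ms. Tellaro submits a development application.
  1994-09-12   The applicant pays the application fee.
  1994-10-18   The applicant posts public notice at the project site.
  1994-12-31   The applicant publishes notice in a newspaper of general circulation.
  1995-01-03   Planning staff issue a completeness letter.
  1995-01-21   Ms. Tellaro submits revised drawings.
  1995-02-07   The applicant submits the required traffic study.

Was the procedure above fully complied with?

(1) the permitted window runs from 1994-08-16 + 3 = 1994-08-19 to 1994-08-16 + 28 = 1994-09-13; 1994-09-12 falls inside that range.
(2) due by 1994-09-26 + 18 days = 1994-10-14; done 1994-10-18 — 4 days late.
No need to go further; step 2 was not satisfied.

No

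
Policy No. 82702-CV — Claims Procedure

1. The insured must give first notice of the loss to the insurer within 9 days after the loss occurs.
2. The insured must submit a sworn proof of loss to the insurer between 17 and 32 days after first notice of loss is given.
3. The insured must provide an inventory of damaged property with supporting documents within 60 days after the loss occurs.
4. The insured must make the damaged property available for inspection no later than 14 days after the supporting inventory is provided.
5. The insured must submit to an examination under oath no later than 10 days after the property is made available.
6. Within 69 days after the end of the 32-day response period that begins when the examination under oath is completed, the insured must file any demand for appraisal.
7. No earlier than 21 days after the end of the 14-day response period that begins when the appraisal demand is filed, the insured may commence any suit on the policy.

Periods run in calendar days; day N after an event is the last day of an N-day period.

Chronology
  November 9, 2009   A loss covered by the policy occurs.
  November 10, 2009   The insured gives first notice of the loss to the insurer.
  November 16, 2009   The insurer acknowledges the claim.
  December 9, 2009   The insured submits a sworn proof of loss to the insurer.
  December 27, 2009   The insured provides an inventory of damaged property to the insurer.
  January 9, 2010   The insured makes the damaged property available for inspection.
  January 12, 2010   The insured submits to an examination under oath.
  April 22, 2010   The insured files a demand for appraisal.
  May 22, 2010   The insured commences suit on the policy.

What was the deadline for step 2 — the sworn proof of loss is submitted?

December 12, 2009

Step 2 runs from November 10, 2009, when first notice of loss is given. The window is 17–32 days after November 10, 2009; it closes on December 12, 2009.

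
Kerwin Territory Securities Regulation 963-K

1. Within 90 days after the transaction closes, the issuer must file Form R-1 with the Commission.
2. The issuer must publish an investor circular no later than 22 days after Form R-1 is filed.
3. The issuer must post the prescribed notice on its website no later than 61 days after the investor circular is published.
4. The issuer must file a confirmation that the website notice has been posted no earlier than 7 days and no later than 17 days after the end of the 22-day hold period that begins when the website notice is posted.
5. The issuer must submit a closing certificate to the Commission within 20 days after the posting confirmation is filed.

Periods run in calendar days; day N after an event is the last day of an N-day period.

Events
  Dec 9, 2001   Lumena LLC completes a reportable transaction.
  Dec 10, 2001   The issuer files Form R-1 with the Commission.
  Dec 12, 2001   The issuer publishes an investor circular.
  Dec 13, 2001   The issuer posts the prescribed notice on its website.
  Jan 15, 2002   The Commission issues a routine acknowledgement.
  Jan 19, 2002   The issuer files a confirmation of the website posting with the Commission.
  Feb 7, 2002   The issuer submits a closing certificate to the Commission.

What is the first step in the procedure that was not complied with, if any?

(1) due by Dec 9, 2001 + 90 days = Mar 9, 2002; completed Dec 10, 2001, before the deadline.
(2) due by Dec 10, 2001 + 22 days = Jan 1, 2002; Dec 12, 2001 is within that limit.
(3) due by Dec 12, 2001 + 61 days = Feb 11, 2002; completed Dec 13, 2001, before the deadline.
(4) the permitted window runs from Jan 4, 2002 + 7 = Jan 11, 2002 to Jan 4, 2002 + 17 = Jan 21, 2002; done Jan 19, 2002, which is between those dates.
(5) due by Jan 19, 2002 + 20 days = Feb 8, 2002; done Feb 7, 2002 — timely.

None — every step was satisfied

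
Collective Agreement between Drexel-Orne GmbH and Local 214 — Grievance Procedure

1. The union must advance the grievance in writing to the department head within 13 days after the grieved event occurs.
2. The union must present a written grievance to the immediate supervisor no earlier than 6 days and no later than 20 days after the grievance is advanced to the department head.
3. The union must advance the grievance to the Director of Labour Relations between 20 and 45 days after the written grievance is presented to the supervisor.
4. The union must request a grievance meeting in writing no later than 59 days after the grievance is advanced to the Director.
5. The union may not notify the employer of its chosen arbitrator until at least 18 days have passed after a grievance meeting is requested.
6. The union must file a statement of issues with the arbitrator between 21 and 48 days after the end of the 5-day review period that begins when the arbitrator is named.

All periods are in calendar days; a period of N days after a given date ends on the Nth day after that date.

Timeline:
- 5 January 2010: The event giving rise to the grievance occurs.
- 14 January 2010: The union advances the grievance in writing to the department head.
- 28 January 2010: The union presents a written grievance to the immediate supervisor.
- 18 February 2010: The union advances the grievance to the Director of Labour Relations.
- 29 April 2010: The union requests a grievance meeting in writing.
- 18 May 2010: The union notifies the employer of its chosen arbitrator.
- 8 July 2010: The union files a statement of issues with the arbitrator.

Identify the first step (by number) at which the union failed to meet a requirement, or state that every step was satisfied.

Step 4

Step 1 — counting 13 days from 5 January 2010 (when the grieved event occurs) gives a deadline of 18 January 2010; 14 January 2010 is within that limit.
Step 2 — 6 and 20 days from 14 January 2010 (when the grievance is advanced to the department head) are 20 January 2010 and 3 February 2010 respectively; done 28 January 2010 — within the window.
Step 3 — 20 and 45 days from 28 January 2010 (when the written grievance is presented to the supervisor) are 17 February 2010 and 14 March 2010 respectively; done 18 February 2010, which is between those dates.
Step 4 — counting 59 days from 18 February 2010 (when the grievance is advanced to the Director) gives a deadline of 18 April 2010; done 29 April 2010 — 11 days late.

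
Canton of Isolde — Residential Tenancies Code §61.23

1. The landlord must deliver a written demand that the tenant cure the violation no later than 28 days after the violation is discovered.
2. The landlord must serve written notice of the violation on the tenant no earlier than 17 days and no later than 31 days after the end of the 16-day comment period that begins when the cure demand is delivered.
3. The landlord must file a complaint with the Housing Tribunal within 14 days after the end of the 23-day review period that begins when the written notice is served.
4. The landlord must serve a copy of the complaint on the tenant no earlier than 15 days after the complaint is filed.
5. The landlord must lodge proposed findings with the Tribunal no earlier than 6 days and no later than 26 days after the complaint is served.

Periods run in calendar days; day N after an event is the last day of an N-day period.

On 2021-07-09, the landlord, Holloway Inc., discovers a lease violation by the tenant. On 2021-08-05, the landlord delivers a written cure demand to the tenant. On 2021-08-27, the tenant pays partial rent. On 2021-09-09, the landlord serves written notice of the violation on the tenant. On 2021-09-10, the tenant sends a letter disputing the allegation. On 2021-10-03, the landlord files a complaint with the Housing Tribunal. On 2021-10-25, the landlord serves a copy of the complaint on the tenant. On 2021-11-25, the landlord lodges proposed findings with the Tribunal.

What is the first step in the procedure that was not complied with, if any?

(1) due by 2021-07-09 + 28 days = 2021-08-06; done 2021-08-05 — timely.
(2) the permitted window runs from 2021-08-21 + 17 = 2021-09-07 to 2021-08-21 + 31 = 2021-09-21; done 2021-09-09 — within the window.
(3) due by 2021-10-02 + 14 days = 2021-10-16; completed 2021-10-03, before the deadline.
(4) permitted from 2021-10-03 + 15 days = 2021-10-18 onward; done 2021-10-25 — permitted.
(5) the permitted window runs from 2021-10-25 + 6 = 2021-10-31 to 2021-10-25 + 26 = 2021-11-20; 2021-11-25 is 5 days past the end of the window.
The analysis stops there.

Step 5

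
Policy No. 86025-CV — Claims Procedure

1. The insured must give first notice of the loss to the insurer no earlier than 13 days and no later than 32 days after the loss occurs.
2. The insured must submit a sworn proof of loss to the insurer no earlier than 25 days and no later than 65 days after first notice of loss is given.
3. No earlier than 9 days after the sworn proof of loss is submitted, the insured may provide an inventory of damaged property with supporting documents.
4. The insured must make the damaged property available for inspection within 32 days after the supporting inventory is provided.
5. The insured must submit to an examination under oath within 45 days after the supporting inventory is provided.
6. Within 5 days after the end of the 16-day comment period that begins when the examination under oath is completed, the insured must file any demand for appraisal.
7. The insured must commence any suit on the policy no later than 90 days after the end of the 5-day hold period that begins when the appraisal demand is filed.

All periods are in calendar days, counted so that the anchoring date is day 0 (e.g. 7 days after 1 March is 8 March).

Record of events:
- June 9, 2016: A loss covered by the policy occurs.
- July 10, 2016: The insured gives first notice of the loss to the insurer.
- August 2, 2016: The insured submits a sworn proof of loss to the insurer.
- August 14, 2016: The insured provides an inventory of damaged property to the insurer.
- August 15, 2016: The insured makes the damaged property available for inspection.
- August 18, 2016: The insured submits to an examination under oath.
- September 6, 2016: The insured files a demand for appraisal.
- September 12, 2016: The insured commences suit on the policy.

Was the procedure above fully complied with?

Step 1 — 13 and 32 days from June 9, 2016 (when the loss occurs) are June 22, 2016 and July 11, 2016 respectively; done July 10, 2016, which is between those dates.
Step 2 — 25 and 65 days from July 10, 2016 (when first notice of loss is given) are August 4, 2016 and September 13, 2016 respectively; done August 2, 2016 — 2 days before the window opened.
The analysis stops there.

No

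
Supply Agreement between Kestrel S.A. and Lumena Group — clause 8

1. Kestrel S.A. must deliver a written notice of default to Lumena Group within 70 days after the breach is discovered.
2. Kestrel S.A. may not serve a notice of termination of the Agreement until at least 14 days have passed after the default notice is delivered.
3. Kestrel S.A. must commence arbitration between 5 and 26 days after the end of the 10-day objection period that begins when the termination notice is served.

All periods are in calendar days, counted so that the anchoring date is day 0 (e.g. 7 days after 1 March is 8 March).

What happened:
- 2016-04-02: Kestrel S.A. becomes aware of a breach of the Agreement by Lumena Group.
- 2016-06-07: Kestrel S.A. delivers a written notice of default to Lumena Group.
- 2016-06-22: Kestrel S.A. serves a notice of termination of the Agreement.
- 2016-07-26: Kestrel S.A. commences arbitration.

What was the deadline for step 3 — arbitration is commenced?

The termination notice is served on 2016-06-22; the 10-day objection period therefore ends 2016-07-02, and step 3 runs from that date. The window is 5–26 days after 2016-07-02; it closes on 2016-07-28.

2016-07-28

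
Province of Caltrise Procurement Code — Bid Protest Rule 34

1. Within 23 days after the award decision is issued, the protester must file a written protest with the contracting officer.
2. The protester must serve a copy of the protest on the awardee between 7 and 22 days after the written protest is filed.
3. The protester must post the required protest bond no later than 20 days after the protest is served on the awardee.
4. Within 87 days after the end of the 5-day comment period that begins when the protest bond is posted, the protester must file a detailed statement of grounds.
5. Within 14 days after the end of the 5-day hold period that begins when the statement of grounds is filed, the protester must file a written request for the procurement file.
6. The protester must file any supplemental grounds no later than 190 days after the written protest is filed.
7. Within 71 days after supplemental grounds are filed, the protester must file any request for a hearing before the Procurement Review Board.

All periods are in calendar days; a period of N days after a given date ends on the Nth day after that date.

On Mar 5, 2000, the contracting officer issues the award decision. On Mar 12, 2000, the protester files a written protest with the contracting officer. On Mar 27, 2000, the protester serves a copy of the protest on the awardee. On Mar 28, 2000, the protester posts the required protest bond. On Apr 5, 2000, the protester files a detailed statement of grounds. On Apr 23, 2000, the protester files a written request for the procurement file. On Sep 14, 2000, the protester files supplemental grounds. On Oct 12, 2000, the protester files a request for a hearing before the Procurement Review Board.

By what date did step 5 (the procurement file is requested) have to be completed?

The statement of grounds is filed on Apr 5, 2000; the 5-day hold period therefore ends Apr 10, 2000, and step 5 runs from that date. 14 days after Apr 10, 2000 is Apr 24, 2000.

Apr 24, 2000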